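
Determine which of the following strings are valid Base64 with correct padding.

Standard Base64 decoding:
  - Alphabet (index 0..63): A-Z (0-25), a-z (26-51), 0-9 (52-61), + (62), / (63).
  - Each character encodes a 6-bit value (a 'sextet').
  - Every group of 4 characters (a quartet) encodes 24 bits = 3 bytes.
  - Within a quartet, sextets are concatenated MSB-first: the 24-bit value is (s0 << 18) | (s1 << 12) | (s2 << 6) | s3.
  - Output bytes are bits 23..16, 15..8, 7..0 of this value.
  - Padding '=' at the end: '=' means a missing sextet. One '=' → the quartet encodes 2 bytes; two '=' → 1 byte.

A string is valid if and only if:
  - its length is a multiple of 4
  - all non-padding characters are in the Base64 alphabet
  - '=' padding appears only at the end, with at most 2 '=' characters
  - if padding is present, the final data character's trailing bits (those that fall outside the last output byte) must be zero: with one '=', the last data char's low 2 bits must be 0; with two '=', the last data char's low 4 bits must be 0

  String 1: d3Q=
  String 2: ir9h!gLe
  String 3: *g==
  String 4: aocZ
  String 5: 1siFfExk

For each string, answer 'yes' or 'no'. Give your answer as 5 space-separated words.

Answer: yes no no yes yes

Derivation:
String 1: 'd3Q=' → valid
String 2: 'ir9h!gLe' → invalid (bad char(s): ['!'])
String 3: '*g==' → invalid (bad char(s): ['*'])
String 4: 'aocZ' → valid
String 5: '1siFfExk' → valid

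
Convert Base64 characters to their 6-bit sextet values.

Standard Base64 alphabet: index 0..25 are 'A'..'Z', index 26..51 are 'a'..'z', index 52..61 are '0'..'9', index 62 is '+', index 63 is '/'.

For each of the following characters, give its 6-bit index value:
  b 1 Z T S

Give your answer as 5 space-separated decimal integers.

Answer: 27 53 25 19 18

Derivation:
'b': a..z range, 26 + ord('b') − ord('a') = 27
'1': 0..9 range, 52 + ord('1') − ord('0') = 53
'Z': A..Z range, ord('Z') − ord('A') = 25
'T': A..Z range, ord('T') − ord('A') = 19
'S': A..Z range, ord('S') − ord('A') = 18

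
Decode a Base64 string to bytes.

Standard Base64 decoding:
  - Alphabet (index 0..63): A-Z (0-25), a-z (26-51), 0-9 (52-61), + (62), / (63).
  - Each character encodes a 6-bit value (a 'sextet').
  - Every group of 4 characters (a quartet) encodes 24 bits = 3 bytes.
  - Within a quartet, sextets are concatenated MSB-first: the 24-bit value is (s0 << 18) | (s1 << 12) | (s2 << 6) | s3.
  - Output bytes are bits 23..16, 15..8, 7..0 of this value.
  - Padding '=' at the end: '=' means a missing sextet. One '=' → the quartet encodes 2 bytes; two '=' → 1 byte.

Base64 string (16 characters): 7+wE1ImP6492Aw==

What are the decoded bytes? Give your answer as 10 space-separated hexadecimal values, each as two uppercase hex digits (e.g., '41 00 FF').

Answer: EF EC 04 D4 89 8F EB 8F 76 03

Derivation:
After char 0 ('7'=59): chars_in_quartet=1 acc=0x3B bytes_emitted=0
After char 1 ('+'=62): chars_in_quartet=2 acc=0xEFE bytes_emitted=0
After char 2 ('w'=48): chars_in_quartet=3 acc=0x3BFB0 bytes_emitted=0
After char 3 ('E'=4): chars_in_quartet=4 acc=0xEFEC04 -> emit EF EC 04, reset; bytes_emitted=3
After char 4 ('1'=53): chars_in_quartet=1 acc=0x35 bytes_emitted=3
After char 5 ('I'=8): chars_in_quartet=2 acc=0xD48 bytes_emitted=3
After char 6 ('m'=38): chars_in_quartet=3 acc=0x35226 bytes_emitted=3
After char 7 ('P'=15): chars_in_quartet=4 acc=0xD4898F -> emit D4 89 8F, reset; bytes_emitted=6
After char 8 ('6'=58): chars_in_quartet=1 acc=0x3A bytes_emitted=6
After char 9 ('4'=56): chars_in_quartet=2 acc=0xEB8 bytes_emitted=6
After char 10 ('9'=61): chars_in_quartet=3 acc=0x3AE3D bytes_emitted=6
After char 11 ('2'=54): chars_in_quartet=4 acc=0xEB8F76 -> emit EB 8F 76, reset; bytes_emitted=9
After char 12 ('A'=0): chars_in_quartet=1 acc=0x0 bytes_emitted=9
After char 13 ('w'=48): chars_in_quartet=2 acc=0x30 bytes_emitted=9
Padding '==': partial quartet acc=0x30 -> emit 03; bytes_emitted=10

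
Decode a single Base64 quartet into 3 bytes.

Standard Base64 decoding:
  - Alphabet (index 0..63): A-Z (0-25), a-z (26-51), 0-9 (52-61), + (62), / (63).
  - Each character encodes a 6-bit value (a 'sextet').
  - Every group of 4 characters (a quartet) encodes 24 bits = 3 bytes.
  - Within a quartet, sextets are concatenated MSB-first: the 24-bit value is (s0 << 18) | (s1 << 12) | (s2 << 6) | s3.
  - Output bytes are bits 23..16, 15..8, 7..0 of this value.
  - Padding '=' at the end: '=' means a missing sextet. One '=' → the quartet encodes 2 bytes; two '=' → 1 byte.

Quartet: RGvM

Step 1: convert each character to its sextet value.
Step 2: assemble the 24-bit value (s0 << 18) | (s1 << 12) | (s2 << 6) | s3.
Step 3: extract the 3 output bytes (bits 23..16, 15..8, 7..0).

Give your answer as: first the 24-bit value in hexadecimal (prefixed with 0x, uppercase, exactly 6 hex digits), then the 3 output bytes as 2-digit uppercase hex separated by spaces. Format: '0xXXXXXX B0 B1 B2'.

Sextets: R=17, G=6, v=47, M=12
24-bit: (17<<18) | (6<<12) | (47<<6) | 12
      = 0x440000 | 0x006000 | 0x000BC0 | 0x00000C
      = 0x446BCC
Bytes: (v>>16)&0xFF=44, (v>>8)&0xFF=6B, v&0xFF=CC

Answer: 0x446BCC 44 6B CC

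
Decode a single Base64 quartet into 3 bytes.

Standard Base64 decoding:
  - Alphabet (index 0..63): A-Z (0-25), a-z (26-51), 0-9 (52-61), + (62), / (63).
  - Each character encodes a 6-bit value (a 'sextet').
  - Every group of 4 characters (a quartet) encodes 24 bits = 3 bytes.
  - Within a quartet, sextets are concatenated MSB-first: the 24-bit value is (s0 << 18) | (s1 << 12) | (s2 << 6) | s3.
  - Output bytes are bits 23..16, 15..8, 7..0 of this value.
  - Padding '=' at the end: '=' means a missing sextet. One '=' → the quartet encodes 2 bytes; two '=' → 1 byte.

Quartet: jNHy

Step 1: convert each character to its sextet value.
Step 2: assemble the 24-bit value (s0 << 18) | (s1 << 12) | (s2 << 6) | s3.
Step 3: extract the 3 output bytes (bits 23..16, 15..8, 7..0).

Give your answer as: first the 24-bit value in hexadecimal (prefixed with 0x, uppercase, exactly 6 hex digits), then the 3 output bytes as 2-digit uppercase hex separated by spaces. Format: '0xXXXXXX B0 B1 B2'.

Answer: 0x8CD1F2 8C D1 F2

Derivation:
Sextets: j=35, N=13, H=7, y=50
24-bit: (35<<18) | (13<<12) | (7<<6) | 50
      = 0x8C0000 | 0x00D000 | 0x0001C0 | 0x000032
      = 0x8CD1F2
Bytes: (v>>16)&0xFF=8C, (v>>8)&0xFF=D1, v&0xFF=F2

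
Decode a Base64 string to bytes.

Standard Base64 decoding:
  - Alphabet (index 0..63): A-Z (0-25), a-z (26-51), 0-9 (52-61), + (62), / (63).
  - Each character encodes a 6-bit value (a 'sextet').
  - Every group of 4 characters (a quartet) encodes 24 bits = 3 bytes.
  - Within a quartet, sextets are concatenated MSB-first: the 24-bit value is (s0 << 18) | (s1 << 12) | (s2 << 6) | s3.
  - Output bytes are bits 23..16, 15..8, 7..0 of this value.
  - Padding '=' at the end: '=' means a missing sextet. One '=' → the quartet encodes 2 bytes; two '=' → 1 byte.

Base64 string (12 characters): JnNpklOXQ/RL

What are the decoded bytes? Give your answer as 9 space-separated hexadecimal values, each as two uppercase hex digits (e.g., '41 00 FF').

Answer: 26 73 69 92 53 97 43 F4 4B

Derivation:
After char 0 ('J'=9): chars_in_quartet=1 acc=0x9 bytes_emitted=0
After char 1 ('n'=39): chars_in_quartet=2 acc=0x267 bytes_emitted=0
After char 2 ('N'=13): chars_in_quartet=3 acc=0x99CD bytes_emitted=0
After char 3 ('p'=41): chars_in_quartet=4 acc=0x267369 -> emit 26 73 69, reset; bytes_emitted=3
After char 4 ('k'=36): chars_in_quartet=1 acc=0x24 bytes_emitted=3
After char 5 ('l'=37): chars_in_quartet=2 acc=0x925 bytes_emitted=3
After char 6 ('O'=14): chars_in_quartet=3 acc=0x2494E bytes_emitted=3
After char 7 ('X'=23): chars_in_quartet=4 acc=0x925397 -> emit 92 53 97, reset; bytes_emitted=6
After char 8 ('Q'=16): chars_in_quartet=1 acc=0x10 bytes_emitted=6
After char 9 ('/'=63): chars_in_quartet=2 acc=0x43F bytes_emitted=6
After char 10 ('R'=17): chars_in_quartet=3 acc=0x10FD1 bytes_emitted=6
After char 11 ('L'=11): chars_in_quartet=4 acc=0x43F44B -> emit 43 F4 4B, reset; bytes_emitted=9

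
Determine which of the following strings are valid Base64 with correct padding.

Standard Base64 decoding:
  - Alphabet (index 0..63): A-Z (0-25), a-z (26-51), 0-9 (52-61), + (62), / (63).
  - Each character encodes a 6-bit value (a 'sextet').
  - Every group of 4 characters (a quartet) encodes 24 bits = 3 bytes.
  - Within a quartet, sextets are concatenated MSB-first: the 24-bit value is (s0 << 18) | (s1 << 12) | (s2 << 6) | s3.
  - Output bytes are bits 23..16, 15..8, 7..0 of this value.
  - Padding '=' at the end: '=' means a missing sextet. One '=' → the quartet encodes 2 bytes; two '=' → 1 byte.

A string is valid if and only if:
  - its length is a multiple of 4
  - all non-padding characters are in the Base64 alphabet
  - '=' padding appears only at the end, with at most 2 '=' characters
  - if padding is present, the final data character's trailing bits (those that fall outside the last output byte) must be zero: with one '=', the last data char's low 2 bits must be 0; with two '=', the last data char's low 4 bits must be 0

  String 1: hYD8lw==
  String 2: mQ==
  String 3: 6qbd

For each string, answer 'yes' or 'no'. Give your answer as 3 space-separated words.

String 1: 'hYD8lw==' → valid
String 2: 'mQ==' → valid
String 3: '6qbd' → valid

Answer: yes yes yes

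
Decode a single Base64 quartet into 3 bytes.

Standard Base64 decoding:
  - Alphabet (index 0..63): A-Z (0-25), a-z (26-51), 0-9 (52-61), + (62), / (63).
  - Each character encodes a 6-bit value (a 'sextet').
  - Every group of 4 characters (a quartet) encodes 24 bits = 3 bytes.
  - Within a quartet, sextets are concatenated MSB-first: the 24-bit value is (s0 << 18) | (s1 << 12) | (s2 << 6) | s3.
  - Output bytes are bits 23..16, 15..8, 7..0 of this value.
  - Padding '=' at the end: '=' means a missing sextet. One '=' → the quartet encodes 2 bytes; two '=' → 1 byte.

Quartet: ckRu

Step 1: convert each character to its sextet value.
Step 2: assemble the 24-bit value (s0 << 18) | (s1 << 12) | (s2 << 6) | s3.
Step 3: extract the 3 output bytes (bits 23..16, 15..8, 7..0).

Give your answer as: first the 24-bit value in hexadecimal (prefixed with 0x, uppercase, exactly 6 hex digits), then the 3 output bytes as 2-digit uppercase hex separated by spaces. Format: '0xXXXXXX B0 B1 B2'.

Answer: 0x72446E 72 44 6E

Derivation:
Sextets: c=28, k=36, R=17, u=46
24-bit: (28<<18) | (36<<12) | (17<<6) | 46
      = 0x700000 | 0x024000 | 0x000440 | 0x00002E
      = 0x72446E
Bytes: (v>>16)&0xFF=72, (v>>8)&0xFF=44, v&0xFF=6E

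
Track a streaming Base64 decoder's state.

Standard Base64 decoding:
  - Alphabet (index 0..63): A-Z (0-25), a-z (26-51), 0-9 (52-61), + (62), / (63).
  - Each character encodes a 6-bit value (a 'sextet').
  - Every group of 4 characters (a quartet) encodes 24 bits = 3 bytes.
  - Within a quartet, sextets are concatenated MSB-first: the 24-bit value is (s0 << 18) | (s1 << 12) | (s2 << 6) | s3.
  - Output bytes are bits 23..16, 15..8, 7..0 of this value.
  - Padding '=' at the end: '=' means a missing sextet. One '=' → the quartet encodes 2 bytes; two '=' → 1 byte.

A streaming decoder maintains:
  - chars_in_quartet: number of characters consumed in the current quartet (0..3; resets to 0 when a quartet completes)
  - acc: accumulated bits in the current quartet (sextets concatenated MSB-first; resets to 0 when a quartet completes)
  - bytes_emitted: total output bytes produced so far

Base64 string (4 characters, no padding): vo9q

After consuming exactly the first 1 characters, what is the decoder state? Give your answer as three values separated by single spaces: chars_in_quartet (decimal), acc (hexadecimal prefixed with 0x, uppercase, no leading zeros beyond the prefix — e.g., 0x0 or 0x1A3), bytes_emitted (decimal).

Answer: 1 0x2F 0

Derivation:
After char 0 ('v'=47): chars_in_quartet=1 acc=0x2F bytes_emitted=0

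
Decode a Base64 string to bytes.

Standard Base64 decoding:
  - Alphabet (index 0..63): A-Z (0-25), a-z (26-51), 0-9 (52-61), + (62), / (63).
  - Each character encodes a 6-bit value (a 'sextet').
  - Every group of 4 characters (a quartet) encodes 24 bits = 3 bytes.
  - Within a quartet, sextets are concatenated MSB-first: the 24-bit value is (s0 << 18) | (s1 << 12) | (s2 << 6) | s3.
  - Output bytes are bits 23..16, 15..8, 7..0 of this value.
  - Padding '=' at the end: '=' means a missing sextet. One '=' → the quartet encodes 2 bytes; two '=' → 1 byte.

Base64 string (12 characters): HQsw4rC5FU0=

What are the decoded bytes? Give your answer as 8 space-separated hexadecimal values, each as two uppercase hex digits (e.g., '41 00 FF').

Answer: 1D 0B 30 E2 B0 B9 15 4D

Derivation:
After char 0 ('H'=7): chars_in_quartet=1 acc=0x7 bytes_emitted=0
After char 1 ('Q'=16): chars_in_quartet=2 acc=0x1D0 bytes_emitted=0
After char 2 ('s'=44): chars_in_quartet=3 acc=0x742C bytes_emitted=0
After char 3 ('w'=48): chars_in_quartet=4 acc=0x1D0B30 -> emit 1D 0B 30, reset; bytes_emitted=3
After char 4 ('4'=56): chars_in_quartet=1 acc=0x38 bytes_emitted=3
After char 5 ('r'=43): chars_in_quartet=2 acc=0xE2B bytes_emitted=3
After char 6 ('C'=2): chars_in_quartet=3 acc=0x38AC2 bytes_emitted=3
After char 7 ('5'=57): chars_in_quartet=4 acc=0xE2B0B9 -> emit E2 B0 B9, reset; bytes_emitted=6
After char 8 ('F'=5): chars_in_quartet=1 acc=0x5 bytes_emitted=6
After char 9 ('U'=20): chars_in_quartet=2 acc=0x154 bytes_emitted=6
After char 10 ('0'=52): chars_in_quartet=3 acc=0x5534 bytes_emitted=6
Padding '=': partial quartet acc=0x5534 -> emit 15 4D; bytes_emitted=8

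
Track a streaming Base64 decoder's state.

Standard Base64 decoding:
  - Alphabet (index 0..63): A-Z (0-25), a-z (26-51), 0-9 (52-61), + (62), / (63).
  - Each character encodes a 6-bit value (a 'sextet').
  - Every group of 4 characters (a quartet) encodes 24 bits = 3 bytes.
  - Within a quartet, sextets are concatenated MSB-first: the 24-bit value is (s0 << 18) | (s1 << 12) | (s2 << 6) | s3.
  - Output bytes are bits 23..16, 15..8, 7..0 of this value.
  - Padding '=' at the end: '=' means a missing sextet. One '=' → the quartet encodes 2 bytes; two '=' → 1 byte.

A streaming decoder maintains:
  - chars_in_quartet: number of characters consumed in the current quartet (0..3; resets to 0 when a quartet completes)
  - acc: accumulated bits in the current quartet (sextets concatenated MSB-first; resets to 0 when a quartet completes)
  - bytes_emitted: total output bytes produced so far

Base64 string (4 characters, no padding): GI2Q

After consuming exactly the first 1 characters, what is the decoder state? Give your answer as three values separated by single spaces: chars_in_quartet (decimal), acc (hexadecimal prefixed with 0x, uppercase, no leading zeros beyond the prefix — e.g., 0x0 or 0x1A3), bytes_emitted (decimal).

Answer: 1 0x6 0

Derivation:
After char 0 ('G'=6): chars_in_quartet=1 acc=0x6 bytes_emitted=0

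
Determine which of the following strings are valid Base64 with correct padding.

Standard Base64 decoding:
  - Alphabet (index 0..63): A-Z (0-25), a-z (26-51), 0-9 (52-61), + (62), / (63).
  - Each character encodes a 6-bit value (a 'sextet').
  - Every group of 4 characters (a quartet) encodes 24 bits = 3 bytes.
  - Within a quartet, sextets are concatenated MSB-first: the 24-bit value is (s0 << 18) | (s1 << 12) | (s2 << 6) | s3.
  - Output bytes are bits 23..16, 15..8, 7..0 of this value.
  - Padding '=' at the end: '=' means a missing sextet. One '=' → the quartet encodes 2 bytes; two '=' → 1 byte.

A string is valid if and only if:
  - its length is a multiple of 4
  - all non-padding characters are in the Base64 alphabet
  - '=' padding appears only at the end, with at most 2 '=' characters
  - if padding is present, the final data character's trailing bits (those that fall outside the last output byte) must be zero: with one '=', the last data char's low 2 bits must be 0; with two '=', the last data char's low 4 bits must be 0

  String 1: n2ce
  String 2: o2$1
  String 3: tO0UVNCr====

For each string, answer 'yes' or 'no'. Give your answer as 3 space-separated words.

Answer: yes no no

Derivation:
String 1: 'n2ce' → valid
String 2: 'o2$1' → invalid (bad char(s): ['$'])
String 3: 'tO0UVNCr====' → invalid (4 pad chars (max 2))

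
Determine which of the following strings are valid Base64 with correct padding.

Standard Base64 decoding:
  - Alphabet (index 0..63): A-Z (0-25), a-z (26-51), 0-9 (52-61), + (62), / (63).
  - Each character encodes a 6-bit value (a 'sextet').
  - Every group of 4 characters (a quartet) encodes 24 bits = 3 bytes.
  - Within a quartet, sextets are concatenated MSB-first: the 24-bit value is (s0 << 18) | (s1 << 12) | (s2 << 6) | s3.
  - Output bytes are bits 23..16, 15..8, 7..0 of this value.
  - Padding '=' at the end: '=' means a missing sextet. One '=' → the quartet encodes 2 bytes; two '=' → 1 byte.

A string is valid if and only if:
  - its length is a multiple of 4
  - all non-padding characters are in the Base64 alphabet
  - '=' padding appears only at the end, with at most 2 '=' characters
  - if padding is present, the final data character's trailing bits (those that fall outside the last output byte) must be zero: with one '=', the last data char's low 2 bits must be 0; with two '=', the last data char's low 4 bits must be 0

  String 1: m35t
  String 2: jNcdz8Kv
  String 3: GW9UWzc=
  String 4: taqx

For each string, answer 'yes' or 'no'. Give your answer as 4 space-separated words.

Answer: yes yes yes yes

Derivation:
String 1: 'm35t' → valid
String 2: 'jNcdz8Kv' → valid
String 3: 'GW9UWzc=' → valid
String 4: 'taqx' → valid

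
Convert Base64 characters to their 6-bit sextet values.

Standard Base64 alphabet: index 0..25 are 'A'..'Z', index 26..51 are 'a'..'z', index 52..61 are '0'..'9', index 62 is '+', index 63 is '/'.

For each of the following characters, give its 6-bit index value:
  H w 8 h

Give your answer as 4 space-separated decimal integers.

'H': A..Z range, ord('H') − ord('A') = 7
'w': a..z range, 26 + ord('w') − ord('a') = 48
'8': 0..9 range, 52 + ord('8') − ord('0') = 60
'h': a..z range, 26 + ord('h') − ord('a') = 33

Answer: 7 48 60 33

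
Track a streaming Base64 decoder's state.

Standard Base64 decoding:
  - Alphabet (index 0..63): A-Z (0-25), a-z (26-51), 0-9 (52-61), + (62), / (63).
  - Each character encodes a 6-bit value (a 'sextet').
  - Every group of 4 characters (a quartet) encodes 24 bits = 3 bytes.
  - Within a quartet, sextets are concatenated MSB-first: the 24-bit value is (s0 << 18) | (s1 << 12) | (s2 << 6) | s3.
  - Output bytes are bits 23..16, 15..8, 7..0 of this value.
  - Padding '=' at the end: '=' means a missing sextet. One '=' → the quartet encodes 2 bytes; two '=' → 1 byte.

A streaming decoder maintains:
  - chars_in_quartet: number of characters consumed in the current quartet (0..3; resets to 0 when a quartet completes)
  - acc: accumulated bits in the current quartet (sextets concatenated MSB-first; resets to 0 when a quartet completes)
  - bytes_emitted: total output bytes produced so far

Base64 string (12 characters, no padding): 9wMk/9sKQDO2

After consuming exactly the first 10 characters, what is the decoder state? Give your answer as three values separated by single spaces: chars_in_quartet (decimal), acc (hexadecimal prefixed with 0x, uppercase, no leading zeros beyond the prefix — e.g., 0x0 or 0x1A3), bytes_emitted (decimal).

After char 0 ('9'=61): chars_in_quartet=1 acc=0x3D bytes_emitted=0
After char 1 ('w'=48): chars_in_quartet=2 acc=0xF70 bytes_emitted=0
After char 2 ('M'=12): chars_in_quartet=3 acc=0x3DC0C bytes_emitted=0
After char 3 ('k'=36): chars_in_quartet=4 acc=0xF70324 -> emit F7 03 24, reset; bytes_emitted=3
After char 4 ('/'=63): chars_in_quartet=1 acc=0x3F bytes_emitted=3
After char 5 ('9'=61): chars_in_quartet=2 acc=0xFFD bytes_emitted=3
After char 6 ('s'=44): chars_in_quartet=3 acc=0x3FF6C bytes_emitted=3
After char 7 ('K'=10): chars_in_quartet=4 acc=0xFFDB0A -> emit FF DB 0A, reset; bytes_emitted=6
After char 8 ('Q'=16): chars_in_quartet=1 acc=0x10 bytes_emitted=6
After char 9 ('D'=3): chars_in_quartet=2 acc=0x403 bytes_emitted=6

Answer: 2 0x403 6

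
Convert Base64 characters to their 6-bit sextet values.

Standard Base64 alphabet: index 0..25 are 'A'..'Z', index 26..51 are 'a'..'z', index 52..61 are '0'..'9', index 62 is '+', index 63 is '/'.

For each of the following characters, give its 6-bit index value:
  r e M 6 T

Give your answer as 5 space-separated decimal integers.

'r': a..z range, 26 + ord('r') − ord('a') = 43
'e': a..z range, 26 + ord('e') − ord('a') = 30
'M': A..Z range, ord('M') − ord('A') = 12
'6': 0..9 range, 52 + ord('6') − ord('0') = 58
'T': A..Z range, ord('T') − ord('A') = 19

Answer: 43 30 12 58 19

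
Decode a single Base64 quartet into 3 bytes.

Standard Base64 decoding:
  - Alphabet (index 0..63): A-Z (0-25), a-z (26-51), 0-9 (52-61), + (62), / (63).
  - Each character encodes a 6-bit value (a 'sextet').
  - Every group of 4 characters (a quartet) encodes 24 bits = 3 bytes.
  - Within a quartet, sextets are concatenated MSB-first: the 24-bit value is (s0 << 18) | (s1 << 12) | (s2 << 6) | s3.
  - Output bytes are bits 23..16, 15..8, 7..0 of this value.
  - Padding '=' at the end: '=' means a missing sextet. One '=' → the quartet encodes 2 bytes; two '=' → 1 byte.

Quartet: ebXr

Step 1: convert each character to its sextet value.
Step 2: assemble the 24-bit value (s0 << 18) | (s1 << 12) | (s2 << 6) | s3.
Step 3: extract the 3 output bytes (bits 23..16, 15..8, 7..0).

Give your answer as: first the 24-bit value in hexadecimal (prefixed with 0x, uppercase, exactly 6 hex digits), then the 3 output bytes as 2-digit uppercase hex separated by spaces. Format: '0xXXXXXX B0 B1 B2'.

Answer: 0x79B5EB 79 B5 EB

Derivation:
Sextets: e=30, b=27, X=23, r=43
24-bit: (30<<18) | (27<<12) | (23<<6) | 43
      = 0x780000 | 0x01B000 | 0x0005C0 | 0x00002B
      = 0x79B5EB
Bytes: (v>>16)&0xFF=79, (v>>8)&0xFF=B5, v&0xFF=EB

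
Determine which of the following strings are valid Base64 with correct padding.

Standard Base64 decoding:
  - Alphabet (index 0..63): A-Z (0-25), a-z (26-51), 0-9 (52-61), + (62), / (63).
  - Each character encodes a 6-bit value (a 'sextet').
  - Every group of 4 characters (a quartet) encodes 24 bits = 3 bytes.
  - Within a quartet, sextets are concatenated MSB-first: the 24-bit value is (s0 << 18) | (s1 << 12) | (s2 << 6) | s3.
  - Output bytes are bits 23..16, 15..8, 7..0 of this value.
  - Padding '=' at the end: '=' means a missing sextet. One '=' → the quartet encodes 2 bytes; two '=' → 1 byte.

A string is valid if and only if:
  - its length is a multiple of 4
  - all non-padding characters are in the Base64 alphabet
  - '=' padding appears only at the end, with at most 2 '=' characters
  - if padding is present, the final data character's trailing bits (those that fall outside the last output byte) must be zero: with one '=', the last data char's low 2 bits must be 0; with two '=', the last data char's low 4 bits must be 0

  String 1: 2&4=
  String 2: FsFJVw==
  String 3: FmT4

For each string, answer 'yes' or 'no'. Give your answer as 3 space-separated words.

Answer: no yes yes

Derivation:
String 1: '2&4=' → invalid (bad char(s): ['&'])
String 2: 'FsFJVw==' → valid
String 3: 'FmT4' → valid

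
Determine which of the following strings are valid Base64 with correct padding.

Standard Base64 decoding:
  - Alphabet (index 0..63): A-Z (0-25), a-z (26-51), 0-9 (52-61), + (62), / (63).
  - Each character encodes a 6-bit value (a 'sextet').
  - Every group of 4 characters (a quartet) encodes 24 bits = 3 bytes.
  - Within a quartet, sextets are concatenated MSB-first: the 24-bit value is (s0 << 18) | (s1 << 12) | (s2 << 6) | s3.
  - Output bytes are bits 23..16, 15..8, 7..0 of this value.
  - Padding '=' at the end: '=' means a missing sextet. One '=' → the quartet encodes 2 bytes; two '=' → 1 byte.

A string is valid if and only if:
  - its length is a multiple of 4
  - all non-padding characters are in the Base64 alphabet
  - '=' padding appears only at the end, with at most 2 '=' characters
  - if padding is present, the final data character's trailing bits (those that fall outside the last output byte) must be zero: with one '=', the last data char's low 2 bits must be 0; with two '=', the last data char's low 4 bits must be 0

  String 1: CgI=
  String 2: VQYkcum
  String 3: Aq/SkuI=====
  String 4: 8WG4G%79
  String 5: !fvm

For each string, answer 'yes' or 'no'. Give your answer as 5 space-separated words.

String 1: 'CgI=' → valid
String 2: 'VQYkcum' → invalid (len=7 not mult of 4)
String 3: 'Aq/SkuI=====' → invalid (5 pad chars (max 2))
String 4: '8WG4G%79' → invalid (bad char(s): ['%'])
String 5: '!fvm' → invalid (bad char(s): ['!'])

Answer: yes no no no no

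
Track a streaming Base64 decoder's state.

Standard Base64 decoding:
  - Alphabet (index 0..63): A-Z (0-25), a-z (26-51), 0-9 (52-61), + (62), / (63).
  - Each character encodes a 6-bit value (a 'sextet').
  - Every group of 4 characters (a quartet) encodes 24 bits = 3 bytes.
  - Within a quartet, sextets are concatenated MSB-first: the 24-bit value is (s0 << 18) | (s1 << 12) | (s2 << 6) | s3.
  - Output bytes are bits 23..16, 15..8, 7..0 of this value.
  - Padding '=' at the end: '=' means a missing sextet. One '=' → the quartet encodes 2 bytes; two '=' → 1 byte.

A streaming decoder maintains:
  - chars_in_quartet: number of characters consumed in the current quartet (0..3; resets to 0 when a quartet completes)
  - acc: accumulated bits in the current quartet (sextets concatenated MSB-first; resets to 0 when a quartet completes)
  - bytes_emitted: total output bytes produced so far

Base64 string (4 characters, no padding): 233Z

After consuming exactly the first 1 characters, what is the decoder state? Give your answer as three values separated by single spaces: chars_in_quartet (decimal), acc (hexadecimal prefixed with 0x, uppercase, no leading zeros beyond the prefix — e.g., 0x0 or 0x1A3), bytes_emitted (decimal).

Answer: 1 0x36 0

Derivation:
After char 0 ('2'=54): chars_in_quartet=1 acc=0x36 bytes_emitted=0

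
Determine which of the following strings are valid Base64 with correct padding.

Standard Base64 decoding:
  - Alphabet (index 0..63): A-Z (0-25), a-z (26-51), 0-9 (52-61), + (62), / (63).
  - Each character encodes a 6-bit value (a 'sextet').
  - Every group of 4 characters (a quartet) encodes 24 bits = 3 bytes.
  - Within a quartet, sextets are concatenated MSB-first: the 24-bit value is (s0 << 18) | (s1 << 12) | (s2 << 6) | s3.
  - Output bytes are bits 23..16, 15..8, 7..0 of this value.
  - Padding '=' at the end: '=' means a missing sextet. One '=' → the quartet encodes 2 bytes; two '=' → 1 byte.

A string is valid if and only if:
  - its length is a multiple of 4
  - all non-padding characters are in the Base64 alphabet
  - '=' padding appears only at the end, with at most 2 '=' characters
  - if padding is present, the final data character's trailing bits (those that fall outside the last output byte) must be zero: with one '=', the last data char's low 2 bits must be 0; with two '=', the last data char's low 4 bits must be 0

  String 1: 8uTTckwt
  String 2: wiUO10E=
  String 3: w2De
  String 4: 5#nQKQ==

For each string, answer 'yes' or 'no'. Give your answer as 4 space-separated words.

Answer: yes yes yes no

Derivation:
String 1: '8uTTckwt' → valid
String 2: 'wiUO10E=' → valid
String 3: 'w2De' → valid
String 4: '5#nQKQ==' → invalid (bad char(s): ['#'])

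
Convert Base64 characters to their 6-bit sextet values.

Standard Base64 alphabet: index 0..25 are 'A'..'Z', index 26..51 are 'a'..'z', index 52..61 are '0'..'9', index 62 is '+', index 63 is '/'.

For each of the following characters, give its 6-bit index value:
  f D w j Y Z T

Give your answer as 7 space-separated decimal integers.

'f': a..z range, 26 + ord('f') − ord('a') = 31
'D': A..Z range, ord('D') − ord('A') = 3
'w': a..z range, 26 + ord('w') − ord('a') = 48
'j': a..z range, 26 + ord('j') − ord('a') = 35
'Y': A..Z range, ord('Y') − ord('A') = 24
'Z': A..Z range, ord('Z') − ord('A') = 25
'T': A..Z range, ord('T') − ord('A') = 19

Answer: 31 3 48 35 24 25 19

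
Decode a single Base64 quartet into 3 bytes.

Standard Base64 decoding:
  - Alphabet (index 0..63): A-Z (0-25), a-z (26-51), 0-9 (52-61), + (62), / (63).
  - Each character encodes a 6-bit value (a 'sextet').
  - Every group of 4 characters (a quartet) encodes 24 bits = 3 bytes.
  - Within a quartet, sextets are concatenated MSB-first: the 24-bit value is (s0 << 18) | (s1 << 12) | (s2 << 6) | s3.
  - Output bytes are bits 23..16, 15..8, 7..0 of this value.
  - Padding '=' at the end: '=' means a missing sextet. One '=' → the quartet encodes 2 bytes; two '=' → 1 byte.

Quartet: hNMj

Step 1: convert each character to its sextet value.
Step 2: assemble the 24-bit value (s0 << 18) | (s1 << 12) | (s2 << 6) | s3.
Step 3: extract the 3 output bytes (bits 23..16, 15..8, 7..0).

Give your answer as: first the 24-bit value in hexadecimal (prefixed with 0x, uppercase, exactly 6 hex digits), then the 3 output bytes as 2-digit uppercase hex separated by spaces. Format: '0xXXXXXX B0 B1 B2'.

Answer: 0x84D323 84 D3 23

Derivation:
Sextets: h=33, N=13, M=12, j=35
24-bit: (33<<18) | (13<<12) | (12<<6) | 35
      = 0x840000 | 0x00D000 | 0x000300 | 0x000023
      = 0x84D323
Bytes: (v>>16)&0xFF=84, (v>>8)&0xFF=D3, v&0xFF=23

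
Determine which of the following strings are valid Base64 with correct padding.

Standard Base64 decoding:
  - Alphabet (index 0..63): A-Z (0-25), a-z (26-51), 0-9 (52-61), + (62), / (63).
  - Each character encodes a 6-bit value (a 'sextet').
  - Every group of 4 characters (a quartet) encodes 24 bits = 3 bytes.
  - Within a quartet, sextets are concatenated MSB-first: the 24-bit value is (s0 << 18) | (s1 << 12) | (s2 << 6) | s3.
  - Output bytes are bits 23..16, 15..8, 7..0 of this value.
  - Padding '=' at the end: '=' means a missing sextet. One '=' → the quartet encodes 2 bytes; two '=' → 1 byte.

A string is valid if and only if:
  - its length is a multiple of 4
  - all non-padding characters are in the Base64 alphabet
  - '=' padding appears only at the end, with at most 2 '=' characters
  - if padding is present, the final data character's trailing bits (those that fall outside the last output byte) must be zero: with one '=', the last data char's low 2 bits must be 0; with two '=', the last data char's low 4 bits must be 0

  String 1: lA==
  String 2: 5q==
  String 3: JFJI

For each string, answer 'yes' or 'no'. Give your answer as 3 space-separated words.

String 1: 'lA==' → valid
String 2: '5q==' → invalid (bad trailing bits)
String 3: 'JFJI' → valid

Answer: yes no yes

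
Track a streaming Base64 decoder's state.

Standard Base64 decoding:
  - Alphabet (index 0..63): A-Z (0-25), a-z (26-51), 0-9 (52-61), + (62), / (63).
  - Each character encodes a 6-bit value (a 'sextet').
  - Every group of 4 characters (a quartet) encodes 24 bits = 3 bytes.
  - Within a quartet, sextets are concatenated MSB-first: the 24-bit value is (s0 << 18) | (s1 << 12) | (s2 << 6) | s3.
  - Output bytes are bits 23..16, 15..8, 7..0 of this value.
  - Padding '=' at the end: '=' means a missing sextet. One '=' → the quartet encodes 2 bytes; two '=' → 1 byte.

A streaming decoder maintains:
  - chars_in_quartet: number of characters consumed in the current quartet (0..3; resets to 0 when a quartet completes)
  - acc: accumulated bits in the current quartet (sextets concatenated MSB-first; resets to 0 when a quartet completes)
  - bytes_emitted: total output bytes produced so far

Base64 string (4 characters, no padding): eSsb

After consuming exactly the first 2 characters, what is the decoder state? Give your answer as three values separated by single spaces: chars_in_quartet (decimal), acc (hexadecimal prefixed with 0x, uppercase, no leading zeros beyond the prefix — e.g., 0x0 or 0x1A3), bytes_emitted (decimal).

Answer: 2 0x792 0

Derivation:
After char 0 ('e'=30): chars_in_quartet=1 acc=0x1E bytes_emitted=0
After char 1 ('S'=18): chars_in_quartet=2 acc=0x792 bytes_emitted=0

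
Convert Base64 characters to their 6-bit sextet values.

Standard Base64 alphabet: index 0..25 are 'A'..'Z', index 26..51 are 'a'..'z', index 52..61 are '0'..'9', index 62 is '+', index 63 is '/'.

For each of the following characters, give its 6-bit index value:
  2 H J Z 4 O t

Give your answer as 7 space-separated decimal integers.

Answer: 54 7 9 25 56 14 45

Derivation:
'2': 0..9 range, 52 + ord('2') − ord('0') = 54
'H': A..Z range, ord('H') − ord('A') = 7
'J': A..Z range, ord('J') − ord('A') = 9
'Z': A..Z range, ord('Z') − ord('A') = 25
'4': 0..9 range, 52 + ord('4') − ord('0') = 56
'O': A..Z range, ord('O') − ord('A') = 14
't': a..z range, 26 + ord('t') − ord('a') = 45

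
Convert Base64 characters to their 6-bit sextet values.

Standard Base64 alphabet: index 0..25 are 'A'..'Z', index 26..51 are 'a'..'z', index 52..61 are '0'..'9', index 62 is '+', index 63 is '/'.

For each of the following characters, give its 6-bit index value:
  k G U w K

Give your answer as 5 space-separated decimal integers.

Answer: 36 6 20 48 10

Derivation:
'k': a..z range, 26 + ord('k') − ord('a') = 36
'G': A..Z range, ord('G') − ord('A') = 6
'U': A..Z range, ord('U') − ord('A') = 20
'w': a..z range, 26 + ord('w') − ord('a') = 48
'K': A..Z range, ord('K') − ord('A') = 10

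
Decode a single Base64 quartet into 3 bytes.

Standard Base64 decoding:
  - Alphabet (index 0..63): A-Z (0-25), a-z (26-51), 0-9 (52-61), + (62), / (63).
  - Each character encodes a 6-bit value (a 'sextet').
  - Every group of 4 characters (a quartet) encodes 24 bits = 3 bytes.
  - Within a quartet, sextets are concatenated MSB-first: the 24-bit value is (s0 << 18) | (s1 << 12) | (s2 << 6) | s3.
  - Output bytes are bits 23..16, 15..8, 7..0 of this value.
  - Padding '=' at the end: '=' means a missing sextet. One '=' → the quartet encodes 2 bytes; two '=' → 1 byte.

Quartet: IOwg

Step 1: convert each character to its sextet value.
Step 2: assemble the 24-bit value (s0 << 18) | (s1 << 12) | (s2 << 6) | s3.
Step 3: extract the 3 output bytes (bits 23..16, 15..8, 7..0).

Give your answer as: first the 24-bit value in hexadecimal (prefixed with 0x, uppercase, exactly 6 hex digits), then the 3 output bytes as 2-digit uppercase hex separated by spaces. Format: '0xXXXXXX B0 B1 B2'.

Sextets: I=8, O=14, w=48, g=32
24-bit: (8<<18) | (14<<12) | (48<<6) | 32
      = 0x200000 | 0x00E000 | 0x000C00 | 0x000020
      = 0x20EC20
Bytes: (v>>16)&0xFF=20, (v>>8)&0xFF=EC, v&0xFF=20

Answer: 0x20EC20 20 EC 20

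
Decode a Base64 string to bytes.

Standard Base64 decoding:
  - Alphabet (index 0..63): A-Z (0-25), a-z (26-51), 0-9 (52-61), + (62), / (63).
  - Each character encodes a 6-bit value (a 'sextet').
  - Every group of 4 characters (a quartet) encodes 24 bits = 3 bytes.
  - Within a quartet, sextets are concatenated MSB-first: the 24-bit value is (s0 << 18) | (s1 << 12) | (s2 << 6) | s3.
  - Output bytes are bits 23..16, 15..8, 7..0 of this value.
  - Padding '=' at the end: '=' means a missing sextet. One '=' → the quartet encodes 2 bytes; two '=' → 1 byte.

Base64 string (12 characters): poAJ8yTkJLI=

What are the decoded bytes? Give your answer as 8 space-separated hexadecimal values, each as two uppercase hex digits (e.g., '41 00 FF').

Answer: A6 80 09 F3 24 E4 24 B2

Derivation:
After char 0 ('p'=41): chars_in_quartet=1 acc=0x29 bytes_emitted=0
After char 1 ('o'=40): chars_in_quartet=2 acc=0xA68 bytes_emitted=0
After char 2 ('A'=0): chars_in_quartet=3 acc=0x29A00 bytes_emitted=0
After char 3 ('J'=9): chars_in_quartet=4 acc=0xA68009 -> emit A6 80 09, reset; bytes_emitted=3
After char 4 ('8'=60): chars_in_quartet=1 acc=0x3C bytes_emitted=3
After char 5 ('y'=50): chars_in_quartet=2 acc=0xF32 bytes_emitted=3
After char 6 ('T'=19): chars_in_quartet=3 acc=0x3CC93 bytes_emitted=3
After char 7 ('k'=36): chars_in_quartet=4 acc=0xF324E4 -> emit F3 24 E4, reset; bytes_emitted=6
After char 8 ('J'=9): chars_in_quartet=1 acc=0x9 bytes_emitted=6
After char 9 ('L'=11): chars_in_quartet=2 acc=0x24B bytes_emitted=6
After char 10 ('I'=8): chars_in_quartet=3 acc=0x92C8 bytes_emitted=6
Padding '=': partial quartet acc=0x92C8 -> emit 24 B2; bytes_emitted=8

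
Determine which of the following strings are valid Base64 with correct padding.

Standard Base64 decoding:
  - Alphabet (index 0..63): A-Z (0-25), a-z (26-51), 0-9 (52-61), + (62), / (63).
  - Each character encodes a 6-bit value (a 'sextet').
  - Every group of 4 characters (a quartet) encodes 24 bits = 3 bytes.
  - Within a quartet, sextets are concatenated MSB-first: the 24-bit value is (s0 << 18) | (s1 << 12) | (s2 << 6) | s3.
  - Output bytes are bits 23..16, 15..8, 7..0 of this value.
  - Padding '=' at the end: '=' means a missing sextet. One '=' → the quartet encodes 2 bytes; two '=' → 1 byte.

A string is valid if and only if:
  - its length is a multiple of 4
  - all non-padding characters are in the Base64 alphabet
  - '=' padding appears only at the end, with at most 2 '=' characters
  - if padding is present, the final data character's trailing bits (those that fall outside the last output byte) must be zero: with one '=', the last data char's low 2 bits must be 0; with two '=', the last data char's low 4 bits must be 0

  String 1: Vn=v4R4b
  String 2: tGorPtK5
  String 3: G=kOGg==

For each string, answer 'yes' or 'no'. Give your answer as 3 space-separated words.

Answer: no yes no

Derivation:
String 1: 'Vn=v4R4b' → invalid (bad char(s): ['=']; '=' in middle)
String 2: 'tGorPtK5' → valid
String 3: 'G=kOGg==' → invalid (bad char(s): ['=']; '=' in middle)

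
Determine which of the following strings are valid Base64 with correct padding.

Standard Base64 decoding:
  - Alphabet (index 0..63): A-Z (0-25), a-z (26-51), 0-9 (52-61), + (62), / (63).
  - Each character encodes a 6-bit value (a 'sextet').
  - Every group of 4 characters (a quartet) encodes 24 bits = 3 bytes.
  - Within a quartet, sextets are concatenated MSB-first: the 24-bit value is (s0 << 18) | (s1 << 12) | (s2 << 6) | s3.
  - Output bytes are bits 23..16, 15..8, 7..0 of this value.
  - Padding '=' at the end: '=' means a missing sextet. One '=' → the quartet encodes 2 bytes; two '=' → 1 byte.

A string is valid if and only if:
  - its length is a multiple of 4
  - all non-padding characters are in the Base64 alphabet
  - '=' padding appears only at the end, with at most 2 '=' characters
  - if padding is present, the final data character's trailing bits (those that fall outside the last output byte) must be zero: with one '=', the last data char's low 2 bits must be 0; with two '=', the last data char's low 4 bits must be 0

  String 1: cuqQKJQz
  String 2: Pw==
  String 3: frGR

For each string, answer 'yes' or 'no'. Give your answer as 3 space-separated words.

String 1: 'cuqQKJQz' → valid
String 2: 'Pw==' → valid
String 3: 'frGR' → valid

Answer: yes yes yes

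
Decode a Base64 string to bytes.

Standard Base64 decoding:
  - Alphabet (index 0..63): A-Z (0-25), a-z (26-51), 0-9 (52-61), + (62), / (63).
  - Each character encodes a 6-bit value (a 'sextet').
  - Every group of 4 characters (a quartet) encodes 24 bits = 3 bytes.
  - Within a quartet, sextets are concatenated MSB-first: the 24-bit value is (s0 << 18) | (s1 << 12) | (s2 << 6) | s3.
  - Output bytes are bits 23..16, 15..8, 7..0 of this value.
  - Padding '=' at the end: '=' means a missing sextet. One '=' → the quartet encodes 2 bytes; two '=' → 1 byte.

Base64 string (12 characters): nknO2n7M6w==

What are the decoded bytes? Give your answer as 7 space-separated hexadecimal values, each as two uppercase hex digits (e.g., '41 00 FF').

Answer: 9E 49 CE DA 7E CC EB

Derivation:
After char 0 ('n'=39): chars_in_quartet=1 acc=0x27 bytes_emitted=0
After char 1 ('k'=36): chars_in_quartet=2 acc=0x9E4 bytes_emitted=0
After char 2 ('n'=39): chars_in_quartet=3 acc=0x27927 bytes_emitted=0
After char 3 ('O'=14): chars_in_quartet=4 acc=0x9E49CE -> emit 9E 49 CE, reset; bytes_emitted=3
After char 4 ('2'=54): chars_in_quartet=1 acc=0x36 bytes_emitted=3
After char 5 ('n'=39): chars_in_quartet=2 acc=0xDA7 bytes_emitted=3
After char 6 ('7'=59): chars_in_quartet=3 acc=0x369FB bytes_emitted=3
After char 7 ('M'=12): chars_in_quartet=4 acc=0xDA7ECC -> emit DA 7E CC, reset; bytes_emitted=6
After char 8 ('6'=58): chars_in_quartet=1 acc=0x3A bytes_emitted=6
After char 9 ('w'=48): chars_in_quartet=2 acc=0xEB0 bytes_emitted=6
Padding '==': partial quartet acc=0xEB0 -> emit EB; bytes_emitted=7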